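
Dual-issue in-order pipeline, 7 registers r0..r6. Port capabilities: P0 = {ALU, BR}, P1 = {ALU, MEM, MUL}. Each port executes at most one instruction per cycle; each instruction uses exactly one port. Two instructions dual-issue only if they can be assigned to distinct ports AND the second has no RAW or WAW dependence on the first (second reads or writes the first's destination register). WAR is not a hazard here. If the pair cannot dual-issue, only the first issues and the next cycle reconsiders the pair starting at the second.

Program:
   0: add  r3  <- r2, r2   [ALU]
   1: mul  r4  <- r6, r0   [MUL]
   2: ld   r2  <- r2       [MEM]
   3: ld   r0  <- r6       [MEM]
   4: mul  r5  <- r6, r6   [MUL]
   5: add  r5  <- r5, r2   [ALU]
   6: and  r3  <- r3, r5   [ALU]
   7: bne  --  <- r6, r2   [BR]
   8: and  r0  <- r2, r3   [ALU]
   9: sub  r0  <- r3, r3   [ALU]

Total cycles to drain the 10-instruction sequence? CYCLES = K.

CYCLES = 8

#0 head=0: add mul i0+i1 2-wide
#1 head=2: ld i2 no-port MEM/MEM
#2 head=3: ld i3 no-port MEM/MUL
#3 head=4: mul i4 RAW+WAW r5
#4 head=5: add i5 RAW r5
#5 head=6: and bne i6+i7 2-wide
#6 head=8: and i8 WAW r0
#7 head=9: sub i9 tail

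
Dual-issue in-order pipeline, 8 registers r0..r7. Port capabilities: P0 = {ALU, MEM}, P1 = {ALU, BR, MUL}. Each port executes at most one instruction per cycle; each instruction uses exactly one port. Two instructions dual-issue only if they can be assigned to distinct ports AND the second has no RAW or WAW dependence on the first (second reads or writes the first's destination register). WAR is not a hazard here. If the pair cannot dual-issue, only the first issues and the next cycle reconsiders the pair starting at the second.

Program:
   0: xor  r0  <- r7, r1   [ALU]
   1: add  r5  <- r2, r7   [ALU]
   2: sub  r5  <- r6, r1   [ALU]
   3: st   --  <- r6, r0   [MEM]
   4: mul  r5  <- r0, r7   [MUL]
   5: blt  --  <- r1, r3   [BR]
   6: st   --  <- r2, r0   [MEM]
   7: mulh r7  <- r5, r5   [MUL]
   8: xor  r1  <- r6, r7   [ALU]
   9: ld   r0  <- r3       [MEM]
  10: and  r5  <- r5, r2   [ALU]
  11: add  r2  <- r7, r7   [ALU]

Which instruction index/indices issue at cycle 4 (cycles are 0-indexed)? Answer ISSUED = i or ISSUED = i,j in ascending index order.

ISSUED = 7

[0] i0/i1  xor;add  -- pair
[1] i2/i3  sub;st  -- pair
[2] i4  mul  -- no-port MUL/BR
[3] i5/i6  blt;st  -- pair
[4] i7  mulh  -- RAW r7
[5] i8/i9  xor;ld  -- pair
[6] i10/i11  and;add  -- pair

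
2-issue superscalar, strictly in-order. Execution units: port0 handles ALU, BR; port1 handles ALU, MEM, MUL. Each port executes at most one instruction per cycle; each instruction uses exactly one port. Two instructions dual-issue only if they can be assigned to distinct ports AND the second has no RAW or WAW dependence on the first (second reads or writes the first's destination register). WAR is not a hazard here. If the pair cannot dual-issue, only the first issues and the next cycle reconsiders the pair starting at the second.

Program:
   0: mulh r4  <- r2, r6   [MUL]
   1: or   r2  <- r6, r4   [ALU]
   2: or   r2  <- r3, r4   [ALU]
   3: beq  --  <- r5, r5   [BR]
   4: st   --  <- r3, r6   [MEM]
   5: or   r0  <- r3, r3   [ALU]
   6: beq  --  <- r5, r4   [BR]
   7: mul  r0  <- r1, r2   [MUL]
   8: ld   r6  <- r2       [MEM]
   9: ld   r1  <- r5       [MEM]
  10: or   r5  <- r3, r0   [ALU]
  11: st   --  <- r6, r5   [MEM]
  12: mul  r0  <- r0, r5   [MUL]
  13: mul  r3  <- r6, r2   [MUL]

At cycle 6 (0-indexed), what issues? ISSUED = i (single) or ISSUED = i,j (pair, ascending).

  cy0 -> i0 (mulh.MUL) RAW r4
  cy1 -> i1 (or.ALU) WAW r2
  cy2 -> i2&i3 (or.ALU+beq.BR) dual
  cy3 -> i4&i5 (st.MEM+or.ALU) dual
  cy4 -> i6&i7 (beq.BR+mul.MUL) dual
  cy5 -> i8 (ld.MEM) no-port MEM/MEM
  cy6 -> i9&i10 (ld.MEM+or.ALU) dual
  cy7 -> i11 (st.MEM) no-port MEM/MUL
  cy8 -> i12 (mul.MUL) no-port MUL/MUL
  cy9 -> i13 (mul.MUL) tail

ISSUED = 9,10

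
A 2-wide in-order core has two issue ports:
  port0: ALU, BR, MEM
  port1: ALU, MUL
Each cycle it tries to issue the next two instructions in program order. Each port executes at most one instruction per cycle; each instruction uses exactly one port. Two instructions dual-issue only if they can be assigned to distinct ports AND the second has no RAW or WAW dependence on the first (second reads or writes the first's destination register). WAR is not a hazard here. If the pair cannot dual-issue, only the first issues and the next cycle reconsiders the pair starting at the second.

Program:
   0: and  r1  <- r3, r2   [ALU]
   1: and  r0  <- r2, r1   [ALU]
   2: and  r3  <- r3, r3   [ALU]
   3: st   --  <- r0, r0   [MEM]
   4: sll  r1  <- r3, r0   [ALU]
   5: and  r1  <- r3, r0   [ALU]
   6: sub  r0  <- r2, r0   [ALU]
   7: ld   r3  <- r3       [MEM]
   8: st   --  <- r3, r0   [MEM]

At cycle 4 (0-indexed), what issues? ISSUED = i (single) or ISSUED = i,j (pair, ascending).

ISSUED = 7

  cy0 -> i0 (and) RAW r1
  cy1 -> i1,i2 (and+and) 2-wide
  cy2 -> i3,i4 (st+sll) 2-wide
  cy3 -> i5,i6 (and+sub) 2-wide
  cy4 -> i7 (ld) no-port MEM/MEM
  cy5 -> i8 (st) tail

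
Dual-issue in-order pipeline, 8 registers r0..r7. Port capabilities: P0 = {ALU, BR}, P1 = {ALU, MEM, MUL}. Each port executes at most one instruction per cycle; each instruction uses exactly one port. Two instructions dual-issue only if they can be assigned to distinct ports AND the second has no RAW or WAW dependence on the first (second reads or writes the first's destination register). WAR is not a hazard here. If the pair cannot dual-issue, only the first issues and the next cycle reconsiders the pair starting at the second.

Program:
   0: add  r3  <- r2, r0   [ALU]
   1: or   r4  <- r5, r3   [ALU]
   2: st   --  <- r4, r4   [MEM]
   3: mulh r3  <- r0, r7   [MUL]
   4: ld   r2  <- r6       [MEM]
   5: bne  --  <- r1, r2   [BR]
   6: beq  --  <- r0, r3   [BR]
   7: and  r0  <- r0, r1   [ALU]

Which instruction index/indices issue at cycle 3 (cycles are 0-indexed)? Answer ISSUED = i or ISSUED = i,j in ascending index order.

ISSUED = 3

#0 head=0: add.ALU i0 RAW r3
#1 head=1: or.ALU i1 RAW r4
#2 head=2: st.MEM i2 no-port MEM/MUL
#3 head=3: mulh.MUL i3 no-port MUL/MEM
#4 head=4: ld.MEM i4 RAW r2
#5 head=5: bne.BR i5 no-port BR/BR
#6 head=6: beq.BR/and.ALU i6&i7 dual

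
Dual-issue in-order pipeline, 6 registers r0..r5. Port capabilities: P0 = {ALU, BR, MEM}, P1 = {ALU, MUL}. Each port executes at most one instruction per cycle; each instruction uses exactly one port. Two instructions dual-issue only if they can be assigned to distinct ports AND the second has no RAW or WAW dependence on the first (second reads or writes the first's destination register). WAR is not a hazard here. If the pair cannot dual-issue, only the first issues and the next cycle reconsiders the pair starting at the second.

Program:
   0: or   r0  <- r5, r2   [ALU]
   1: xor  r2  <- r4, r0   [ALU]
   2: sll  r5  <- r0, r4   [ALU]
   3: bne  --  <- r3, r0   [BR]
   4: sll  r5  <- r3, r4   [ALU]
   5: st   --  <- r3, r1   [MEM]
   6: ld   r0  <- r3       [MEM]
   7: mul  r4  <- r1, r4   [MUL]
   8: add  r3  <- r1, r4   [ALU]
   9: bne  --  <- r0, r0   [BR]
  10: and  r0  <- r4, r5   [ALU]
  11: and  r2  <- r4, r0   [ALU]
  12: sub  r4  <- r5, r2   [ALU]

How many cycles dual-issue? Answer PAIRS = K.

#0 head=0: or.ALU i0 RAW r0
#1 head=1: xor.ALU;sll.ALU i1,i2 dual
#2 head=3: bne.BR;sll.ALU i3,i4 dual
#3 head=5: st.MEM i5 no-port MEM/MEM
#4 head=6: ld.MEM;mul.MUL i6,i7 dual
#5 head=8: add.ALU;bne.BR i8,i9 dual
#6 head=10: and.ALU i10 RAW r0
#7 head=11: and.ALU i11 RAW r2
#8 head=12: sub.ALU i12 tail

PAIRS = 4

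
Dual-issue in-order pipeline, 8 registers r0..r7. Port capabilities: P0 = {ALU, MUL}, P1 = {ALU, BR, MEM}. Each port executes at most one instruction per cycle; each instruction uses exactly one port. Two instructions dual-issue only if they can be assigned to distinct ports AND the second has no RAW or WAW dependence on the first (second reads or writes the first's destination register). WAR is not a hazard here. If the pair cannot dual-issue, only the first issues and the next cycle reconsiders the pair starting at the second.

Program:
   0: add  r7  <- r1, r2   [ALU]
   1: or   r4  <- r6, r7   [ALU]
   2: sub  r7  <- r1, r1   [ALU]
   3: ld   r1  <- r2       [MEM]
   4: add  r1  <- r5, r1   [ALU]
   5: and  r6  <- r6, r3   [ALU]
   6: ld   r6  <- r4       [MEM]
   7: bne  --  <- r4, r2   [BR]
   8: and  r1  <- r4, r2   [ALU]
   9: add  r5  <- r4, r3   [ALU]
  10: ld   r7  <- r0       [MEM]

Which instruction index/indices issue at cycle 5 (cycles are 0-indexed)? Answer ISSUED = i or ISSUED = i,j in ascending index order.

#0 head=0: add i0 RAW r7
#1 head=1: or sub i1&i2 2-wide
#2 head=3: ld i3 RAW+WAW r1
#3 head=4: add and i4&i5 2-wide
#4 head=6: ld i6 no-port MEM/BR
#5 head=7: bne and i7&i8 2-wide
#6 head=9: add ld i9&i10 2-wide

ISSUED = 7,8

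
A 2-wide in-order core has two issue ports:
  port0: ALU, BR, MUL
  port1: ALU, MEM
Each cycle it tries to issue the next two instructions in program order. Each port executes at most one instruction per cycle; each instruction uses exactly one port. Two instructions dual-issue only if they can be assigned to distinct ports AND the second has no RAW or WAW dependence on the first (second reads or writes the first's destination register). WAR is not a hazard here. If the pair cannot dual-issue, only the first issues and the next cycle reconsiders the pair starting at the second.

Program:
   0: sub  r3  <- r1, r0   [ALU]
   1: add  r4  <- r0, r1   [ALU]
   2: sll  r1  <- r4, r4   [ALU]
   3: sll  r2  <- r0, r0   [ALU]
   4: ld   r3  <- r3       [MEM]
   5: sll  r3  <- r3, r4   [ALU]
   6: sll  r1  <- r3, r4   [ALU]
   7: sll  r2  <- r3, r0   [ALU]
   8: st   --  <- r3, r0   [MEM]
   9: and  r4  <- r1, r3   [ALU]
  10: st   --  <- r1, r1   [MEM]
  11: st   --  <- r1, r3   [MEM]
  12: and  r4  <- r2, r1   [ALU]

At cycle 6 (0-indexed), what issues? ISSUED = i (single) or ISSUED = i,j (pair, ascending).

t=0 i0&i1:sub.ALU/add.ALU ; 2-wide
t=1 i2&i3:sll.ALU/sll.ALU ; 2-wide
t=2 i4:ld.MEM ; RAW+WAW r3
t=3 i5:sll.ALU ; RAW r3
t=4 i6&i7:sll.ALU/sll.ALU ; 2-wide
t=5 i8&i9:st.MEM/and.ALU ; 2-wide
t=6 i10:st.MEM ; no-port MEM/MEM
t=7 i11&i12:st.MEM/and.ALU ; 2-wide

ISSUED = 10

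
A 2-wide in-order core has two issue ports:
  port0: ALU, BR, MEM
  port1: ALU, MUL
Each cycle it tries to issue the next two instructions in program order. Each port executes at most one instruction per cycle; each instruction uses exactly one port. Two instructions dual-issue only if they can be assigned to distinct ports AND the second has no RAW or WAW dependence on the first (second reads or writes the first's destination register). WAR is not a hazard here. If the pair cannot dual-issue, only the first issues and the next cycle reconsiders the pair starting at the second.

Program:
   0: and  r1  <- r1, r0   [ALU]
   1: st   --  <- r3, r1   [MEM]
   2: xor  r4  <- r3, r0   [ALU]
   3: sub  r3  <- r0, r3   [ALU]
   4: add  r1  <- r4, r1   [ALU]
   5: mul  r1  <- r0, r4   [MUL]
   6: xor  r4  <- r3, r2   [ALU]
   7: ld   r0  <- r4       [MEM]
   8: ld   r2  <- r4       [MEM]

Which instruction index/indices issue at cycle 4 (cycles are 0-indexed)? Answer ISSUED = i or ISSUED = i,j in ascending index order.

ISSUED = 7

  cy0 -> i0 (and) RAW r1
  cy1 -> i1,i2 (st xor) 2-wide
  cy2 -> i3,i4 (sub add) 2-wide
  cy3 -> i5,i6 (mul xor) 2-wide
  cy4 -> i7 (ld) no-port MEM/MEM
  cy5 -> i8 (ld) tail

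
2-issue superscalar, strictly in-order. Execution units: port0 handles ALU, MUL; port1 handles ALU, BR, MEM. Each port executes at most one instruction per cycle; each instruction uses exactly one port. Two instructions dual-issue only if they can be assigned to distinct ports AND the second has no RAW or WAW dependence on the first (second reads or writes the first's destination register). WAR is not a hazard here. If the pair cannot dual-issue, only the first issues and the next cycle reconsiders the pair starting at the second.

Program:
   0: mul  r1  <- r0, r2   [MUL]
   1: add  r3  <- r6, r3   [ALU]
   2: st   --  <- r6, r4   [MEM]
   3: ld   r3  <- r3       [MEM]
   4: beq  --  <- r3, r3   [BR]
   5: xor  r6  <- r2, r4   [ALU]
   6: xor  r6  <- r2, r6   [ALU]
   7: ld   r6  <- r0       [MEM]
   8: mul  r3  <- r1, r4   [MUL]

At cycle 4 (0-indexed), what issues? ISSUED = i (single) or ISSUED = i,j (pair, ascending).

c0: i0&i1 mul.MUL+add.ALU  dual
c1: i2 st.MEM  no-port MEM/MEM
c2: i3 ld.MEM  no-port MEM/BR
c3: i4&i5 beq.BR+xor.ALU  dual
c4: i6 xor.ALU  WAW r6
c5: i7&i8 ld.MEM+mul.MUL  dual

ISSUED = 6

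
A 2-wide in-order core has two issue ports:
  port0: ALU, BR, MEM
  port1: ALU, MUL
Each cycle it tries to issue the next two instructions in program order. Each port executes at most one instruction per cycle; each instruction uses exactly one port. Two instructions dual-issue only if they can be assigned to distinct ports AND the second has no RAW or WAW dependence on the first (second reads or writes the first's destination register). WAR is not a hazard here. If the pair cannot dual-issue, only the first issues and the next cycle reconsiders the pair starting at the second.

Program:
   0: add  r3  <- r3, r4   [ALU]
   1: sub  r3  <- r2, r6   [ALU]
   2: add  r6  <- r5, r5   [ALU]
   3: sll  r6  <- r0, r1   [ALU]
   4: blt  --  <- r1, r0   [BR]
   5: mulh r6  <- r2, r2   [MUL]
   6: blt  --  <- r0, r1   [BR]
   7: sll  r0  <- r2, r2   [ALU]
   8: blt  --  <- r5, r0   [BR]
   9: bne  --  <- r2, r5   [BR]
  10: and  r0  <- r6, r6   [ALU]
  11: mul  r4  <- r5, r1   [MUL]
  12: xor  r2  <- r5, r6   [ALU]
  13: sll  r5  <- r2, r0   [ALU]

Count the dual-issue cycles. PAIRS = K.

PAIRS = 5

#0 head=0: add i0 WAW r3
#1 head=1: sub;add i1/i2 pair
#2 head=3: sll;blt i3/i4 pair
#3 head=5: mulh;blt i5/i6 pair
#4 head=7: sll i7 RAW r0
#5 head=8: blt i8 no-port BR/BR
#6 head=9: bne;and i9/i10 pair
#7 head=11: mul;xor i11/i12 pair
#8 head=13: sll i13 tail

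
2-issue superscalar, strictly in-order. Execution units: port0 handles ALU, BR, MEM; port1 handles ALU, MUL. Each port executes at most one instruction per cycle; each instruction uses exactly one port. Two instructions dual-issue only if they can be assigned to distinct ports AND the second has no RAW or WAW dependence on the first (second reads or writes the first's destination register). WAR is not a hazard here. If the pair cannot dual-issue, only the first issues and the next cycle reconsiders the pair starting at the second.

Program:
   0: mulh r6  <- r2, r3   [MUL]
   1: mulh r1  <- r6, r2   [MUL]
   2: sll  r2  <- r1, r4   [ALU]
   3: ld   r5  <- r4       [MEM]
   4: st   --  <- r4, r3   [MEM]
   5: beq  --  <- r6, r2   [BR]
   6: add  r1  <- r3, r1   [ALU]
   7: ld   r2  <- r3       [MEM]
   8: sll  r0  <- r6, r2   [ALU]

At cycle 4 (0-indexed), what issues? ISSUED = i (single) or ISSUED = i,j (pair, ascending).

ISSUED = 5,6

[0] i0  mulh  -- no-port MUL/MUL
[1] i1  mulh  -- RAW r1
[2] i2&i3  sll;ld  -- pair
[3] i4  st  -- no-port MEM/BR
[4] i5&i6  beq;add  -- pair
[5] i7  ld  -- RAW r2
[6] i8  sll  -- tail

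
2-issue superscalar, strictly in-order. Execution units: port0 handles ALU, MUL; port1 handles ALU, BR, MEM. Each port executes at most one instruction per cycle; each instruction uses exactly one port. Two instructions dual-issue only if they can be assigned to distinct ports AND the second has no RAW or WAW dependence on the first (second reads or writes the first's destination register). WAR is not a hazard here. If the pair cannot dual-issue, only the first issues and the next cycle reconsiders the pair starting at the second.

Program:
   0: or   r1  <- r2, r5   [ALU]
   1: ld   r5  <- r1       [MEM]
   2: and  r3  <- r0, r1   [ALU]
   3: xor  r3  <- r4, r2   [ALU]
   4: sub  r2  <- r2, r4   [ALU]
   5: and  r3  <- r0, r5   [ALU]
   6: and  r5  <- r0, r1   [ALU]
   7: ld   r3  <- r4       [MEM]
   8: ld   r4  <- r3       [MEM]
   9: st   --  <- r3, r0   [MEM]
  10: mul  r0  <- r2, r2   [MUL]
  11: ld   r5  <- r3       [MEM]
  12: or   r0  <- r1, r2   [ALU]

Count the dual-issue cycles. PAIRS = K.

PAIRS = 5

0. or.ALU @i0  | RAW r1
1. ld.MEM/and.ALU @i1,i2  | pair
2. xor.ALU/sub.ALU @i3,i4  | pair
3. and.ALU/and.ALU @i5,i6  | pair
4. ld.MEM @i7  | no-port MEM/MEM
5. ld.MEM @i8  | no-port MEM/MEM
6. st.MEM/mul.MUL @i9,i10  | pair
7. ld.MEM/or.ALU @i11,i12  | pair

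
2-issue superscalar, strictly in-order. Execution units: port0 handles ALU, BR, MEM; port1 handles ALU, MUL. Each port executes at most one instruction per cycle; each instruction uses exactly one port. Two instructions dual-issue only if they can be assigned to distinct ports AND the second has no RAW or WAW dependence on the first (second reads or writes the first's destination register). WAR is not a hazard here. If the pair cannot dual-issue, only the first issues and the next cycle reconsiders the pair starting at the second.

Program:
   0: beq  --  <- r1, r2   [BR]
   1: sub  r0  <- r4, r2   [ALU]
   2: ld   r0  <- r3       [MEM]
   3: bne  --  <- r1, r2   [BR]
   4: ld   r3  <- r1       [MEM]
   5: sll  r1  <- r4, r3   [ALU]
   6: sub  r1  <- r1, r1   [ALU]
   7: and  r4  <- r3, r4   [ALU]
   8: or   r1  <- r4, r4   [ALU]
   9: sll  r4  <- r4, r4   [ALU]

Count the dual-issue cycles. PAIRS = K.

PAIRS = 3

c0: i0+i1 beq;sub  pair
c1: i2 ld  no-port MEM/BR
c2: i3 bne  no-port BR/MEM
c3: i4 ld  RAW r3
c4: i5 sll  RAW+WAW r1
c5: i6+i7 sub;and  pair
c6: i8+i9 or;sll  pair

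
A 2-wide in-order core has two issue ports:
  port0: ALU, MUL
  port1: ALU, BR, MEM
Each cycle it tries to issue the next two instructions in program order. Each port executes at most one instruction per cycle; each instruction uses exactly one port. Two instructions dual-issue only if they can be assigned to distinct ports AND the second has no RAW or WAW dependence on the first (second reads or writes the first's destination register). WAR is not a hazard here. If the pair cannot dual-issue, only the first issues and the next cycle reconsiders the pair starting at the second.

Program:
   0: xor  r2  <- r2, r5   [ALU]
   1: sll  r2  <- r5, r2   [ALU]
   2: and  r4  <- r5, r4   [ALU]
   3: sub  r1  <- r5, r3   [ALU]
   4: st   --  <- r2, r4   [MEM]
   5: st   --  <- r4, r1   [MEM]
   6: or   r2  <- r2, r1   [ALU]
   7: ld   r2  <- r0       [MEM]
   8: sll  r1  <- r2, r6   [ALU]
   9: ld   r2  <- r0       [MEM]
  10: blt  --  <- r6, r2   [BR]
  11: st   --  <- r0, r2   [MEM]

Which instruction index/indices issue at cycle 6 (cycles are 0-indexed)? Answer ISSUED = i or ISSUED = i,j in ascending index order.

0. xor @i0  | RAW+WAW r2
1. sll/and @i1,i2  | pair
2. sub/st @i3,i4  | pair
3. st/or @i5,i6  | pair
4. ld @i7  | RAW r2
5. sll/ld @i8,i9  | pair
6. blt @i10  | no-port BR/MEM
7. st @i11  | tail

ISSUED = 10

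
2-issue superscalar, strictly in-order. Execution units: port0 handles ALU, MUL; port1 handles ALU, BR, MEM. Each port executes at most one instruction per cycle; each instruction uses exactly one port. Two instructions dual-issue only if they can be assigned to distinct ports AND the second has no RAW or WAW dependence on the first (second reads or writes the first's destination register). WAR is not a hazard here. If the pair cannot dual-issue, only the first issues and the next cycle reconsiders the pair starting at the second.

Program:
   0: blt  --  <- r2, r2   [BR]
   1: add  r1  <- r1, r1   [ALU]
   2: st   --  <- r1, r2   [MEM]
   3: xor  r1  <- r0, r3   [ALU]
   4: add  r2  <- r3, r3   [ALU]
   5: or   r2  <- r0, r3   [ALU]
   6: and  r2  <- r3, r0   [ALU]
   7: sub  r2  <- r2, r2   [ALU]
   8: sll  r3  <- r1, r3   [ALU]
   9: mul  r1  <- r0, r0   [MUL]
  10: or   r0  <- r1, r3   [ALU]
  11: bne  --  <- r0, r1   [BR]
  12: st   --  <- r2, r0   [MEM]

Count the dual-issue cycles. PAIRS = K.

t=0 i0/i1:blt;add ; pair
t=1 i2/i3:st;xor ; pair
t=2 i4:add ; WAW r2
t=3 i5:or ; WAW r2
t=4 i6:and ; RAW+WAW r2
t=5 i7/i8:sub;sll ; pair
t=6 i9:mul ; RAW r1
t=7 i10:or ; RAW r0
t=8 i11:bne ; no-port BR/MEM
t=9 i12:st ; tail

PAIRS = 3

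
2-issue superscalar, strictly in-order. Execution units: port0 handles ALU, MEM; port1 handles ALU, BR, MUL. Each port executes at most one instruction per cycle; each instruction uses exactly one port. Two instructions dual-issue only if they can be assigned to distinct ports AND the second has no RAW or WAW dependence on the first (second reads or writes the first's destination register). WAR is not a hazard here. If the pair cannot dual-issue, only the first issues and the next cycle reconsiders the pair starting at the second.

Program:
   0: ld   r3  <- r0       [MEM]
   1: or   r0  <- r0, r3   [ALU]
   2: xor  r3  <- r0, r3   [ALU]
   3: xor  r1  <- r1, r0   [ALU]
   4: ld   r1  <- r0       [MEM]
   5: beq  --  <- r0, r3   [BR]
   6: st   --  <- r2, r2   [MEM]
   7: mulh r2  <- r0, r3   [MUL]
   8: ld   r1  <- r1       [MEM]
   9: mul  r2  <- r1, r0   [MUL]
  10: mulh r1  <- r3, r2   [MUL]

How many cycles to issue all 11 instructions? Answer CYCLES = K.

CYCLES = 8

c0: i0 ld.MEM  RAW r3
c1: i1 or.ALU  RAW r0
c2: i2,i3 xor.ALU+xor.ALU  2-wide
c3: i4,i5 ld.MEM+beq.BR  2-wide
c4: i6,i7 st.MEM+mulh.MUL  2-wide
c5: i8 ld.MEM  RAW r1
c6: i9 mul.MUL  no-port MUL/MUL
c7: i10 mulh.MUL  tail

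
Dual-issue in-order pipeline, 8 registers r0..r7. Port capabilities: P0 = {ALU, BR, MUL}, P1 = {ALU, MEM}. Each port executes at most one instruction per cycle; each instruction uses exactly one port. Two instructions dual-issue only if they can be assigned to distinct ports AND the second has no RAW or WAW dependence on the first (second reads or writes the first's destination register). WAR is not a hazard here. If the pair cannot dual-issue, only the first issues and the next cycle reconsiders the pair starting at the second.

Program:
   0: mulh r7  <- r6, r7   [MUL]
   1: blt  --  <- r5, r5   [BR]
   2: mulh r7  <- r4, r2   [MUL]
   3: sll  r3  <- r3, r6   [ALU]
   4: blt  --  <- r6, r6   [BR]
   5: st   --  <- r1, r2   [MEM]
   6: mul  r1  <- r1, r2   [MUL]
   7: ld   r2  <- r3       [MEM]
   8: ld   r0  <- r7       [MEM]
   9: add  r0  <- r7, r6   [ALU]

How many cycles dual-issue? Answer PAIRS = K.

#0 head=0: mulh.MUL i0 no-port MUL/BR
#1 head=1: blt.BR i1 no-port BR/MUL
#2 head=2: mulh.MUL/sll.ALU i2&i3 dual
#3 head=4: blt.BR/st.MEM i4&i5 dual
#4 head=6: mul.MUL/ld.MEM i6&i7 dual
#5 head=8: ld.MEM i8 WAW r0
#6 head=9: add.ALU i9 tail

PAIRS = 3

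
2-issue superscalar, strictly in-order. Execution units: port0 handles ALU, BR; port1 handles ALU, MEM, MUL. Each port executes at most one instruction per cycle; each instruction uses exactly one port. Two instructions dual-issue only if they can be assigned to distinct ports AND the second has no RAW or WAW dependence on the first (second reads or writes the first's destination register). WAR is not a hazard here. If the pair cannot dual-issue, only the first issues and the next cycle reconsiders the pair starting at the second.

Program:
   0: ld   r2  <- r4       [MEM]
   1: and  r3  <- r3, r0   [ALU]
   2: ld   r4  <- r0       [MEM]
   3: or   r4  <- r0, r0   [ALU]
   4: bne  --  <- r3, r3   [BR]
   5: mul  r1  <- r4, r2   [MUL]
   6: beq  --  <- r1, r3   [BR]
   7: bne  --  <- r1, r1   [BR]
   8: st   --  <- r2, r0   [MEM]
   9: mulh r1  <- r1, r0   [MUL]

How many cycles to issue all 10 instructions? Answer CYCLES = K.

CYCLES = 7

0. ld and @i0&i1  | pair
1. ld @i2  | WAW r4
2. or bne @i3&i4  | pair
3. mul @i5  | RAW r1
4. beq @i6  | no-port BR/BR
5. bne st @i7&i8  | pair
6. mulh @i9  | tail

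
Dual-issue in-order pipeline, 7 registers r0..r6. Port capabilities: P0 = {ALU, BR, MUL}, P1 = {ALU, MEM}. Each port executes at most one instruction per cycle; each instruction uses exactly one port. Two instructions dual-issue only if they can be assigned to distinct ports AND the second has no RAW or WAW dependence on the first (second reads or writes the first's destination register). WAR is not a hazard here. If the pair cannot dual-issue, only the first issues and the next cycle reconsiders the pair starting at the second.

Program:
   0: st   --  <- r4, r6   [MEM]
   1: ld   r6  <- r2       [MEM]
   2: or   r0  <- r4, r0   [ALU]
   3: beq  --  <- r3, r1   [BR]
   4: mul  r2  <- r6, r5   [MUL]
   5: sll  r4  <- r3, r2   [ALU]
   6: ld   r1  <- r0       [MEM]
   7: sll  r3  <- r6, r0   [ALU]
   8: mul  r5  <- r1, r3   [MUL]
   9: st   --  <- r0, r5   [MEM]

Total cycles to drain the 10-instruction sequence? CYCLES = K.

CYCLES = 8

c0: i0 st.MEM  no-port MEM/MEM
c1: i1/i2 ld.MEM/or.ALU  pair
c2: i3 beq.BR  no-port BR/MUL
c3: i4 mul.MUL  RAW r2
c4: i5/i6 sll.ALU/ld.MEM  pair
c5: i7 sll.ALU  RAW r3
c6: i8 mul.MUL  RAW r5
c7: i9 st.MEM  tail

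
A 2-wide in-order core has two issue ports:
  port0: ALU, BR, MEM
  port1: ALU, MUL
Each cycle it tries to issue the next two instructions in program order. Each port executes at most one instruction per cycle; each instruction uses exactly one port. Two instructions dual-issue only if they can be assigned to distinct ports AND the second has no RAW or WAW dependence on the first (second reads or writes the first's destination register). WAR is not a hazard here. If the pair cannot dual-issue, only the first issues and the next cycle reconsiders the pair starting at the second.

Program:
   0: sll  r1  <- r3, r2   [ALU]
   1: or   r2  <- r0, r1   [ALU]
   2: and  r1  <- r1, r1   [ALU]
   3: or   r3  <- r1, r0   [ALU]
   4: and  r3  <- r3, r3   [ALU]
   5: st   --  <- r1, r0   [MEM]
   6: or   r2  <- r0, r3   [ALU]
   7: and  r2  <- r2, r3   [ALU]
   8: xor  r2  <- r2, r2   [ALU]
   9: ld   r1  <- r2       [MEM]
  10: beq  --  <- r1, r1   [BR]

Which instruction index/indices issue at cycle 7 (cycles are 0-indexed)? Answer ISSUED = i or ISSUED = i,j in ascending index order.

0. sll.ALU @i0  | RAW r1
1. or.ALU and.ALU @i1/i2  | dual
2. or.ALU @i3  | RAW+WAW r3
3. and.ALU st.MEM @i4/i5  | dual
4. or.ALU @i6  | RAW+WAW r2
5. and.ALU @i7  | RAW+WAW r2
6. xor.ALU @i8  | RAW r2
7. ld.MEM @i9  | no-port MEM/BR
8. beq.BR @i10  | tail

ISSUED = 9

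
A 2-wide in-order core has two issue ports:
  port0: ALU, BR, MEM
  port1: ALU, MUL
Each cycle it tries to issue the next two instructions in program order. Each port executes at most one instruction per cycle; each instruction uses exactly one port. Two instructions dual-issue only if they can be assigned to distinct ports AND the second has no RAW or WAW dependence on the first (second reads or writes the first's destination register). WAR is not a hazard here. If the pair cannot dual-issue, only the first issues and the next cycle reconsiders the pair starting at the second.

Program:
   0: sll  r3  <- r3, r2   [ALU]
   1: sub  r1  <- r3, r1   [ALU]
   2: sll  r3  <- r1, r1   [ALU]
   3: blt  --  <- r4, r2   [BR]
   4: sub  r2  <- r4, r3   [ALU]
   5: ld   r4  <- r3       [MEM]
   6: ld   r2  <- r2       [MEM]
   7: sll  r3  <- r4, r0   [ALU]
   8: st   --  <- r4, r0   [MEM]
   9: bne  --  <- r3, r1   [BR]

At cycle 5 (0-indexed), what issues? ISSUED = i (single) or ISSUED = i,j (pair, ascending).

t=0 i0:sll.ALU ; RAW r3
t=1 i1:sub.ALU ; RAW r1
t=2 i2+i3:sll.ALU blt.BR ; 2-wide
t=3 i4+i5:sub.ALU ld.MEM ; 2-wide
t=4 i6+i7:ld.MEM sll.ALU ; 2-wide
t=5 i8:st.MEM ; no-port MEM/BR
t=6 i9:bne.BR ; tail

ISSUED = 8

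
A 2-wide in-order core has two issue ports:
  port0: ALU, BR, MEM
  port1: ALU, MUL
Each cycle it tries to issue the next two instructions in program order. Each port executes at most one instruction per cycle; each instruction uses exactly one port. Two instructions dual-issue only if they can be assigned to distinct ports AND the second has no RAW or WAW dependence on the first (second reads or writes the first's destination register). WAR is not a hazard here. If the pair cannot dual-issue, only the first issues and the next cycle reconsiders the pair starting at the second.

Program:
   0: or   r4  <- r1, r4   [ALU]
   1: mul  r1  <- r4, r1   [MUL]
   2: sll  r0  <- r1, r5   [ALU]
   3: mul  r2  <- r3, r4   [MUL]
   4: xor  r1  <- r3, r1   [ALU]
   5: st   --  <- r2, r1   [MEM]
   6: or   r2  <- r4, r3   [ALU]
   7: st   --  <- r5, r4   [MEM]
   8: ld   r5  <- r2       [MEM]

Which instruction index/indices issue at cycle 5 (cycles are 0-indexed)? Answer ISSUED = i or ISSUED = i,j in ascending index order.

ISSUED = 7

c0: i0 or  RAW r4
c1: i1 mul  RAW r1
c2: i2,i3 sll mul  pair
c3: i4 xor  RAW r1
c4: i5,i6 st or  pair
c5: i7 st  no-port MEM/MEM
c6: i8 ld  tail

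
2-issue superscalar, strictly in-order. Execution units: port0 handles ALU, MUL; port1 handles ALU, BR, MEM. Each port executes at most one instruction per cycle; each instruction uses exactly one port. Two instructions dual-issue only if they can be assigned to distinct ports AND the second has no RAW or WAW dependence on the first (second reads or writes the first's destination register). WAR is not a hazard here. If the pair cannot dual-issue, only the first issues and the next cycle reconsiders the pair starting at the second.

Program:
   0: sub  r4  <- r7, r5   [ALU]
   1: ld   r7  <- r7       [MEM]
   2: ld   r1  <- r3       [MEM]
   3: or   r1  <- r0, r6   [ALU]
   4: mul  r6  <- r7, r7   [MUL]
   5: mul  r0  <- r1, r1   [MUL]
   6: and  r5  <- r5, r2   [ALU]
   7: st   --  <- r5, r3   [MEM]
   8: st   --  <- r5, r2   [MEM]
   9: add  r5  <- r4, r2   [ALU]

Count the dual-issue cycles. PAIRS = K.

c0: i0&i1 sub/ld  pair
c1: i2 ld  WAW r1
c2: i3&i4 or/mul  pair
c3: i5&i6 mul/and  pair
c4: i7 st  no-port MEM/MEM
c5: i8&i9 st/add  pair

PAIRS = 4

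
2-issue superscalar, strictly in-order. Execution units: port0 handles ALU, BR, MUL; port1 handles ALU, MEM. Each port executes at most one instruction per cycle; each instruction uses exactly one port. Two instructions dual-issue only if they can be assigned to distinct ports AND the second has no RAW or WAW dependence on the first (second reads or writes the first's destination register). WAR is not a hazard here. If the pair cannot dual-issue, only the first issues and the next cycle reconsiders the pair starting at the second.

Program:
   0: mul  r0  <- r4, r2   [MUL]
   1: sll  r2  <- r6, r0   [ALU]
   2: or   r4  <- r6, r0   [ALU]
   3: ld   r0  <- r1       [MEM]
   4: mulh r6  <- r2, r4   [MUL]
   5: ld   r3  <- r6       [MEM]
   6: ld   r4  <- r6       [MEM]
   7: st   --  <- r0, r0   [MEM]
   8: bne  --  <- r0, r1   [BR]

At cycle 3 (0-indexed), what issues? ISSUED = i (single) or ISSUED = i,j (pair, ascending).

ISSUED = 5

#0 head=0: mul i0 RAW r0
#1 head=1: sll or i1+i2 dual
#2 head=3: ld mulh i3+i4 dual
#3 head=5: ld i5 no-port MEM/MEM
#4 head=6: ld i6 no-port MEM/MEM
#5 head=7: st bne i7+i8 dual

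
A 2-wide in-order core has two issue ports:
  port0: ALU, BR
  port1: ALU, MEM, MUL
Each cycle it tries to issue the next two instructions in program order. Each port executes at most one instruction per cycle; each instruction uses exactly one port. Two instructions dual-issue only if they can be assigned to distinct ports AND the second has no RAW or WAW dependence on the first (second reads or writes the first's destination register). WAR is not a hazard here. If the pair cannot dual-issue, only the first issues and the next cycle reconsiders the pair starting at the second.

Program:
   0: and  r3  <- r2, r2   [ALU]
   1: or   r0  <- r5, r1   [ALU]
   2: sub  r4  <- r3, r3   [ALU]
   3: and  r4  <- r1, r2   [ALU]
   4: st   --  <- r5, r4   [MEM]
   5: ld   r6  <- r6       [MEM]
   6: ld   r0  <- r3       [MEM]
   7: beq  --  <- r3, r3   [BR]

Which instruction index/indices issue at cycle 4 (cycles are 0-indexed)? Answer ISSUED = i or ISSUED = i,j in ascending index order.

  cy0 -> i0/i1 (and;or) dual
  cy1 -> i2 (sub) WAW r4
  cy2 -> i3 (and) RAW r4
  cy3 -> i4 (st) no-port MEM/MEM
  cy4 -> i5 (ld) no-port MEM/MEM
  cy5 -> i6/i7 (ld;beq) dual

ISSUED = 5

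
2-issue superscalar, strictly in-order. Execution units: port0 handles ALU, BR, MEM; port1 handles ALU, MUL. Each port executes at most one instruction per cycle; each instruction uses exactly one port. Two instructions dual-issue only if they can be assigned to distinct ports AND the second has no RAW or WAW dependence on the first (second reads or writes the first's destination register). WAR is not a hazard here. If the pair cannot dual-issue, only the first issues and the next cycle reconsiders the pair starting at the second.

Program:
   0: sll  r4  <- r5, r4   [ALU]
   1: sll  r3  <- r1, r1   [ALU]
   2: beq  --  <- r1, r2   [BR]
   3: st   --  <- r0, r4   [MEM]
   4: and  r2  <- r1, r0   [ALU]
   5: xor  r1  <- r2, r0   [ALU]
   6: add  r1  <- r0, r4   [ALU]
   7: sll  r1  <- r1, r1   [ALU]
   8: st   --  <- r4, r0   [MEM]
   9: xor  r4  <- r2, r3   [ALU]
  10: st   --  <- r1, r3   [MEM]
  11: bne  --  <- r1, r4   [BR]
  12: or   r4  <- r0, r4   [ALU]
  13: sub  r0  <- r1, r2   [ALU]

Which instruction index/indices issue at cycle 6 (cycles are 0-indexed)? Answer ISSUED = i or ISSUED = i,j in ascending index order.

t=0 i0/i1:sll.ALU;sll.ALU ; 2-wide
t=1 i2:beq.BR ; no-port BR/MEM
t=2 i3/i4:st.MEM;and.ALU ; 2-wide
t=3 i5:xor.ALU ; WAW r1
t=4 i6:add.ALU ; RAW+WAW r1
t=5 i7/i8:sll.ALU;st.MEM ; 2-wide
t=6 i9/i10:xor.ALU;st.MEM ; 2-wide
t=7 i11/i12:bne.BR;or.ALU ; 2-wide
t=8 i13:sub.ALU ; tail

ISSUED = 9,10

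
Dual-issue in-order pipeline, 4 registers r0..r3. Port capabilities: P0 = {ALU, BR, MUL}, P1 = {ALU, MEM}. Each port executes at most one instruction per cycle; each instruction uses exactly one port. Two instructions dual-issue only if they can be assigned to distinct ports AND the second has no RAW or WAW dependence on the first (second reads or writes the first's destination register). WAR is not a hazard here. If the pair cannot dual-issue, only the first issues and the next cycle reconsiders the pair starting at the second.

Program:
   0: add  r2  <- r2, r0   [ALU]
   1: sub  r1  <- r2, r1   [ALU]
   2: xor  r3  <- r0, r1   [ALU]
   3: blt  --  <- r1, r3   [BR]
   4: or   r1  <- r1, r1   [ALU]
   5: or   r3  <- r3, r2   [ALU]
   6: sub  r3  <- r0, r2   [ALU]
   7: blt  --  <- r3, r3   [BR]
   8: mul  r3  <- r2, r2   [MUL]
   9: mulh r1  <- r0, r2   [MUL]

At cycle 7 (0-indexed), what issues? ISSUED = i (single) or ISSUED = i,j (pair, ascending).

#0 head=0: add.ALU i0 RAW r2
#1 head=1: sub.ALU i1 RAW r1
#2 head=2: xor.ALU i2 RAW r3
#3 head=3: blt.BR/or.ALU i3+i4 2-wide
#4 head=5: or.ALU i5 WAW r3
#5 head=6: sub.ALU i6 RAW r3
#6 head=7: blt.BR i7 no-port BR/MUL
#7 head=8: mul.MUL i8 no-port MUL/MUL
#8 head=9: mulh.MUL i9 tail

ISSUED = 8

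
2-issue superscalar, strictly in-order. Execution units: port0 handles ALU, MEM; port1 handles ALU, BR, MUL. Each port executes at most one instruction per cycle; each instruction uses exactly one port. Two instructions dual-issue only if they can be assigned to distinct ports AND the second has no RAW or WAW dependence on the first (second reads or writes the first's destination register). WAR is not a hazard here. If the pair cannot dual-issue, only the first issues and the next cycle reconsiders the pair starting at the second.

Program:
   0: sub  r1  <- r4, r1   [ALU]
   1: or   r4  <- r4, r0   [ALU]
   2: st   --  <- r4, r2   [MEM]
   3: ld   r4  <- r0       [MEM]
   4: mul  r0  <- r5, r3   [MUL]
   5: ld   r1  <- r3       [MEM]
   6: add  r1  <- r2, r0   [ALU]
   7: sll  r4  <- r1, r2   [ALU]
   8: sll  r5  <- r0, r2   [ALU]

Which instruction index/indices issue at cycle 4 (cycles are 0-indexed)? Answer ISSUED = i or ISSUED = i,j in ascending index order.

  cy0 -> i0+i1 (sub;or) dual
  cy1 -> i2 (st) no-port MEM/MEM
  cy2 -> i3+i4 (ld;mul) dual
  cy3 -> i5 (ld) WAW r1
  cy4 -> i6 (add) RAW r1
  cy5 -> i7+i8 (sll;sll) dual

ISSUED = 6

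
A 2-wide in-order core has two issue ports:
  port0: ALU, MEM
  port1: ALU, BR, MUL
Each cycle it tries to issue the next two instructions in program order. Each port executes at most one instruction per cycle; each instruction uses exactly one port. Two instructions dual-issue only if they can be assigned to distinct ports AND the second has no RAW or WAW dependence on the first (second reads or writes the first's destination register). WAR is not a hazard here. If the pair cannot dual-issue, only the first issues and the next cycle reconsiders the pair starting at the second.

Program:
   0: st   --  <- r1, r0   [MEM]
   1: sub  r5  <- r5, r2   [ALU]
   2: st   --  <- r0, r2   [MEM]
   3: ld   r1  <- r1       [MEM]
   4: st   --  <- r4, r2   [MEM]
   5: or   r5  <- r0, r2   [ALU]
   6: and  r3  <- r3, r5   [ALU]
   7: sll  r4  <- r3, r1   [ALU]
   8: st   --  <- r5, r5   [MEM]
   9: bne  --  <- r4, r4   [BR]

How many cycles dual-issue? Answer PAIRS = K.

t=0 i0&i1:st.MEM sub.ALU ; dual
t=1 i2:st.MEM ; no-port MEM/MEM
t=2 i3:ld.MEM ; no-port MEM/MEM
t=3 i4&i5:st.MEM or.ALU ; dual
t=4 i6:and.ALU ; RAW r3
t=5 i7&i8:sll.ALU st.MEM ; dual
t=6 i9:bne.BR ; tail

PAIRS = 3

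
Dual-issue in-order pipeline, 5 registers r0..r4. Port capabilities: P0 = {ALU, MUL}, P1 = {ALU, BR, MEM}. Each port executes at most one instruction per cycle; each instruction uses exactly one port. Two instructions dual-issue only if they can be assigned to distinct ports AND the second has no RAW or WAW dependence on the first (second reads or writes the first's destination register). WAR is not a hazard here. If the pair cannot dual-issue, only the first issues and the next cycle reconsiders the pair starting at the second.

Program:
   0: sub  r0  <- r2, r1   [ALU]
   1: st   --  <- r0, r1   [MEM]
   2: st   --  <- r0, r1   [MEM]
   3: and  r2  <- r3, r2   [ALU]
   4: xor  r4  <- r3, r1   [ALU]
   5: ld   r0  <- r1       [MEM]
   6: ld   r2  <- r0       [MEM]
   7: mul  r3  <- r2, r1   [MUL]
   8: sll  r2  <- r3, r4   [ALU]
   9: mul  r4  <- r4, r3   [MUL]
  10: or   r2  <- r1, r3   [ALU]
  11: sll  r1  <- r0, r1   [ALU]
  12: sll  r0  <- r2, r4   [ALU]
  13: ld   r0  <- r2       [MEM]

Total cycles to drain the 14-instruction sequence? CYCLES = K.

c0: i0 sub  RAW r0
c1: i1 st  no-port MEM/MEM
c2: i2,i3 st/and  dual
c3: i4,i5 xor/ld  dual
c4: i6 ld  RAW r2
c5: i7 mul  RAW r3
c6: i8,i9 sll/mul  dual
c7: i10,i11 or/sll  dual
c8: i12 sll  WAW r0
c9: i13 ld  tail

CYCLES = 10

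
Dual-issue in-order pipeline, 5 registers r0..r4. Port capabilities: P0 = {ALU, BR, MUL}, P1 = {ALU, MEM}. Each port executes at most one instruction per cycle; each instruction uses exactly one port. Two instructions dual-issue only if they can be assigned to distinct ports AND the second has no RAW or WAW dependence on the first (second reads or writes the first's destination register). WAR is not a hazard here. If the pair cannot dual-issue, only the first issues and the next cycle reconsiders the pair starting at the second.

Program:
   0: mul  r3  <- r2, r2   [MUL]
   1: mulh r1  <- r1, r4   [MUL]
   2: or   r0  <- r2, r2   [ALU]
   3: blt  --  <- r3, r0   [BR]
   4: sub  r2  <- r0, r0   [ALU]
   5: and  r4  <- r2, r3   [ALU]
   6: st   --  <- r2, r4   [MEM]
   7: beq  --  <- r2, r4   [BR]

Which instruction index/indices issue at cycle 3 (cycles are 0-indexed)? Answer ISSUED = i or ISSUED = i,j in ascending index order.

0. mul.MUL @i0  | no-port MUL/MUL
1. mulh.MUL/or.ALU @i1,i2  | 2-wide
2. blt.BR/sub.ALU @i3,i4  | 2-wide
3. and.ALU @i5  | RAW r4
4. st.MEM/beq.BR @i6,i7  | 2-wide

ISSUED = 5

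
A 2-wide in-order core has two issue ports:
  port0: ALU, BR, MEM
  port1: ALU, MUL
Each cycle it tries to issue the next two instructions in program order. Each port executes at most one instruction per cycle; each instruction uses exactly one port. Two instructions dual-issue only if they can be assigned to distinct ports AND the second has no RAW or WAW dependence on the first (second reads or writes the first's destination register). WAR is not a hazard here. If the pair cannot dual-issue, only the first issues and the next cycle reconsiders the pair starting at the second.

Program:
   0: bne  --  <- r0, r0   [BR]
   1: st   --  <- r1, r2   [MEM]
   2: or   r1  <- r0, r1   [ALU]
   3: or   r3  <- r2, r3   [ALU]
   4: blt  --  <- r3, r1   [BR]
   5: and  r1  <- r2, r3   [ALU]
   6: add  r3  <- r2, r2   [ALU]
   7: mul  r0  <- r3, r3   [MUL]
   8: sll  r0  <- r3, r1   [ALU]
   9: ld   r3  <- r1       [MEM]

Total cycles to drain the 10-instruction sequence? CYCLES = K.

c0: i0 bne.BR  no-port BR/MEM
c1: i1&i2 st.MEM+or.ALU  dual
c2: i3 or.ALU  RAW r3
c3: i4&i5 blt.BR+and.ALU  dual
c4: i6 add.ALU  RAW r3
c5: i7 mul.MUL  WAW r0
c6: i8&i9 sll.ALU+ld.MEM  dual

CYCLES = 7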